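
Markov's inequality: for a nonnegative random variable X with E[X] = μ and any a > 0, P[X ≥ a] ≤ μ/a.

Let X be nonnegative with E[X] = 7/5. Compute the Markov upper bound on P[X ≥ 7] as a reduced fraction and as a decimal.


μ = E[X] = 7/5, a = 7.
Markov: P[X ≥ 7] ≤ μ/a = (7/5)/7 = 1/5.
Numerically: ≈ 0.2000.
(Since a = 7 > μ = 1.4000, the bound 1/5 is < 1 and informative.)

P[X ≥ 7] ≤ 1/5 ≈ 0.2000.


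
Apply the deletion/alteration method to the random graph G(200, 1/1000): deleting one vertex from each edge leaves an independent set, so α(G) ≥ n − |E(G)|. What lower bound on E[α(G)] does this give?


E[|E(G)|] = C(200, 2)·p = 19900 · (1/1000) = 199/10.
E[α(G)] ≥ n − E[|E(G)|] = 200 − 199/10 = 1801/10.
Numerically: ≈ 180.10000.
(This is only a lower bound; the true E[α(G)] may be larger.)

E[α(G)] ≥ 1801/10 ≈ 180.10000.


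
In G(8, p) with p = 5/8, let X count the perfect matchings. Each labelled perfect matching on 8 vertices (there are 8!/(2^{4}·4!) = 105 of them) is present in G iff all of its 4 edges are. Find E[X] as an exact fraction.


K_8 has 8!/(2^{4}·4!) = 105 labelled perfect matchings.
For each such perfect matching H, let X_H = 1 if all 4 edges of H are present in G. Then P[X_H = 1] = p^{4} = (5/8)^{4} = 625/4096.
Summing the indicators: E[X] = Σ_H E[X_H] = 105 · p^{4} = 105 · 625/4096 = 65625/4096.
Numerically: E[X] ≈ 16.

E[X] = 105 · (5/8)^{4} = 65625/4096 ≈ 16.


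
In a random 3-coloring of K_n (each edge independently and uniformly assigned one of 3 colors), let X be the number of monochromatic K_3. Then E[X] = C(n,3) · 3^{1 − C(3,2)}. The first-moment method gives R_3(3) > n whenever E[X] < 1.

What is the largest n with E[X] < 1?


We need C(n, 3) · 3^{1 − 3} < 1, i.e. C(n, 3) < 3^{3 − 1} = 9.
Check values of n near the boundary:
  n = 3: C(3, 3) = 1; 1 < 9? YES
  n = 4: C(4, 3) = 4; 4 < 9? YES
  n = 5: C(5, 3) = 10; 10 < 9? NO
The largest n with C(n, 3) < 9 is n = 4 (where E[X] = 4/9 ≈ 0.444444). Hence R_3(3) > 4, i.e. R_3(3) ≥ 5.

Largest n = 4; hence R_3(3) > 4.


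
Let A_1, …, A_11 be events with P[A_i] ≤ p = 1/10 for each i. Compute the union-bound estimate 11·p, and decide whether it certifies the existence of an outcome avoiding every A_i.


Union bound: P[∪_{i=1}^{11} A_i] ≤ Σ_i P[A_i] ≤ 11·p = 11·(1/10) = 11/10.
Numerically: 11/10 ≈ 1.1000.
Is 11/10 < 1? NO.
Since the bound 11/10 is ≥ 1, the union bound is uninformative here; it does NOT by itself certify existence.

11·p = 11/10 ≈ 1.1000; existence NOT certified by the union bound.


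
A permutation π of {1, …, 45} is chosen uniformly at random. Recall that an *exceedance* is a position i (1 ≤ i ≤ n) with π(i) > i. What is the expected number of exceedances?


Write X = Σ_{i=1}^{45} X_i, where X_i = 1_{π(i) > i}.
For each fixed i, π(i) is uniform over {1, …, 45} (marginal of a uniform permutation), so P[π(i) > i] = (n − i)/n. Summing: Σ_{i=1}^{45} (n − i)/n = (0 + 1 + … + 44)/45 = 45(45 − 1)/(2·45) = (45 − 1)/2.
Hence E[X] = Σ_{i=1}^{45} (45 − i)/45 = 22 ≈ 22.000.

E[X] = 22 = 22.000.


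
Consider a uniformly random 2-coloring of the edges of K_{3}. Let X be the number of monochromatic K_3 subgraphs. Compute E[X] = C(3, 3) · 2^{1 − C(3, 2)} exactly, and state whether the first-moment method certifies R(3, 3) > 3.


E[X] = C(3, 3) · 2^{1 − 3} = 1 · 2^{−2} = 1/4.
As a reduced fraction: E[X] = 1/4 ≈ 0.25000.
Is E[X] < 1? YES.
Since E[X] < 1, there exists a 2-coloring of K_{3} with no monochromatic K_3; hence R(3, 3) > 3.

E[X] = 1/4 ≈ 0.25000; E[X] < 1, so R(3, 3) > 3.


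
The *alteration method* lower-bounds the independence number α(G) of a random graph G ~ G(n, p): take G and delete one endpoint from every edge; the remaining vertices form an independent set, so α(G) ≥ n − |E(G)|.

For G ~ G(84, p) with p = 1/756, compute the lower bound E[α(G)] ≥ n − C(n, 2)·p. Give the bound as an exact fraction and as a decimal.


E[|E(G)|] = C(84, 2)·p = 3486 · (1/756) = 83/18.
E[α(G)] ≥ n − E[|E(G)|] = 84 − 83/18 = 1429/18.
Numerically: ≈ 79.3889.
(This is only a lower bound; the true E[α(G)] may be larger.)

E[α(G)] ≥ 1429/18 ≈ 79.3889.


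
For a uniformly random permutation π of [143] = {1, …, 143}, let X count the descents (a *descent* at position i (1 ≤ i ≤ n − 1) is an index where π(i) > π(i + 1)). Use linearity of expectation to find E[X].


Write X = Σ X_I over i = 1, …, 142, with X_I the indicator of one descent.
There are 142 indicators.
For each fixed i, the pair (π(i), π(i+1)) is a uniformly random ordered pair of distinct values from {1, …, 143}; by symmetry P[π(i) > π(i+1)] = 1/2.
By linearity: E[X] = 142 · (1/2) = (143 − 1) · (1/2) = 71 ≈ 71.000.

E[X] = 71 = 71.000.


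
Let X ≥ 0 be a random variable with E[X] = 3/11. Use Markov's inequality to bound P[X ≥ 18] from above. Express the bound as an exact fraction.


μ = E[X] = 3/11, a = 18.
Markov: P[X ≥ 18] ≤ μ/a = (3/11)/18 = 1/66.
Numerically: ≈ 0.015152.
(Since a = 18 > μ = 0.272727, the bound 1/66 is < 1 and informative.)

P[X ≥ 18] ≤ 1/66 ≈ 0.015152.


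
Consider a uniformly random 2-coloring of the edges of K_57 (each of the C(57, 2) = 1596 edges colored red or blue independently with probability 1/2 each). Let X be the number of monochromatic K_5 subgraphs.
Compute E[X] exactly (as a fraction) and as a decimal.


Let X = Σ_S X_S over the C(57, 5) = 4187106 subsets S of size 5, where X_S = 1 if the K_5 on S is monochromatic.
For a fixed S, the K_5 on S has C(5, 2) = 10 edges. P[all 10 edges red] = (1/2)^10, and likewise for blue, so P[monochromatic] = 2·(1/2)^10 = 2^{1 − 10} = 1/512.
By linearity of expectation: E[X] = C(57, 5) · 2^{1 − 10} = 4187106 · 1/512 = 2093553/256.
Numerically: E[X] ≈ 8177.941.

E[X] = C(57,5)·2^(1−C(5,2)) = 2093553/256 ≈ 8177.941.


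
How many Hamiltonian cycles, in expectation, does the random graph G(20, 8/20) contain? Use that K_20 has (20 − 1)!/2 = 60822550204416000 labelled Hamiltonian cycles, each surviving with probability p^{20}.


K_20 has (20 − 1)!/2 = 60822550204416000 labelled Hamiltonian cycles.
For each such Hamiltonian cycle H, let X_H = 1 if all 20 edges of H are present in G. Then P[X_H = 1] = p^{20} = (2/5)^{20} = 1048576/95367431640625.
By linearity: E[X] = Σ_H E[X_H] = 60822550204416000 · p^{20} = 60822550204416000 · 1048576/95367431640625 = 510216531225165692928/762939453125.
Numerically: E[X] ≈ 6.69e+08.

E[X] = 60822550204416000 · (2/5)^{20} = 510216531225165692928/762939453125 ≈ 6.69e+08.


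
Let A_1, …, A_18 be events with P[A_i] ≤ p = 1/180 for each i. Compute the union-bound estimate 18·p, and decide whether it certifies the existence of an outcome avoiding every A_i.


Union bound: P[∪_{i=1}^{18} A_i] ≤ Σ_i P[A_i] ≤ 18·p = 18·(1/180) = 1/10.
Numerically: 1/10 ≈ 0.100000.
Is 1/10 < 1? YES.
Since P[∪ A_i] ≤ 1/10 < 1, the complement has P[∩ A_i^c] ≥ 1 − 1/10 = 9/10 > 0, so some outcome avoids every A_i.

18·p = 1/10 ≈ 0.100000; existence CERTIFIED by the union bound.


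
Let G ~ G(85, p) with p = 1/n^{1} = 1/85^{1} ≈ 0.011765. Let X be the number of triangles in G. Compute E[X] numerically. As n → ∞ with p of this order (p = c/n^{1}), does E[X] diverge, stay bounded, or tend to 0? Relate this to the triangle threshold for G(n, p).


Number of potential triangles: C(85, 3) = 98770.
Each occurs with probability p³ ≈ (0.011765)³ ≈ 1.6283330e-06.
By linearity: E[X] = C(85, 3)·p³ ≈ 98770 · 1.6283330e-06 ≈ 0.16083.
Here α = 1, so p = 1/n is exactly at the triangle threshold p ~ 1/n. Asymptotically E[X] → c³/6 = 1³/6 = 1/6 ≈ 0.16667, a bounded constant. In this regime the triangle count is asymptotically Poisson(c³/6).

E[X] ≈ 0.16083; in regime p = Θ(1/n^{1}) E[X] stays bounded (at the triangle threshold p ~ 1/n).


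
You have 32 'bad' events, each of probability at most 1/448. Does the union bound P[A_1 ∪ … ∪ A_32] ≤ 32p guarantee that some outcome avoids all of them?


Union bound: P[∪_{i=1}^{32} A_i] ≤ Σ_i P[A_i] ≤ 32·p = 32·(1/448) = 1/14.
Numerically: 1/14 ≈ 0.071429.
Is 1/14 < 1? YES.
Since P[∪ A_i] ≤ 1/14 < 1, the complement has P[∩ A_i^c] ≥ 1 − 1/14 = 13/14 > 0, so some outcome avoids every A_i.

32·p = 1/14 ≈ 0.071429; existence CERTIFIED by the union bound.


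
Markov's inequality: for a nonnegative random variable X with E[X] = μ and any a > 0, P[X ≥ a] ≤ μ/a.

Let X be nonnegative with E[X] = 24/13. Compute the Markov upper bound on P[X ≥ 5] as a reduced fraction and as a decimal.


μ = E[X] = 24/13, a = 5.
Markov: P[X ≥ 5] ≤ μ/a = (24/13)/5 = 24/65.
Numerically: ≈ 0.369231.
(Since a = 5 > μ = 1.846154, the bound 24/65 is < 1 and informative.)

P[X ≥ 5] ≤ 24/65 ≈ 0.369231.


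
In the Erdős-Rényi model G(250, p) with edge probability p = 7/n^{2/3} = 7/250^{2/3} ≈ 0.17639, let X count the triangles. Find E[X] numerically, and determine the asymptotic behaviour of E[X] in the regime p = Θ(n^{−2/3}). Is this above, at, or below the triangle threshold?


Number of potential triangles: C(250, 3) = 2573000.
Each occurs with probability p³ ≈ (0.17639)³ ≈ 5.4880000e-03.
By linearity: E[X] = C(250, 3)·p³ ≈ 2573000 · 5.4880000e-03 ≈ 14120.62400.
Since α = 2/3 < 1, p = c/n^{2/3} ≫ 1/n is above the triangle threshold p ~ 1/n. Asymptotically E[X] ~ (c³/6)·n^{3(1−α)} = (7³/6)·n^{1} → ∞; triangles are abundant w.h.p.

E[X] ≈ 14120.62400; in regime p = Θ(1/n^{2/3}) E[X] diverges (above the triangle threshold p ~ 1/n).


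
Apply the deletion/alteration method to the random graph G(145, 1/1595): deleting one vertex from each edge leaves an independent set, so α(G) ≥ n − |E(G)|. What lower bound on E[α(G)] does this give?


E[|E(G)|] = C(145, 2)·p = 10440 · (1/1595) = 72/11.
E[α(G)] ≥ n − E[|E(G)|] = 145 − 72/11 = 1523/11.
Numerically: ≈ 138.454545.
(This is only a lower bound; the true E[α(G)] may be larger.)

E[α(G)] ≥ 1523/11 ≈ 138.454545.


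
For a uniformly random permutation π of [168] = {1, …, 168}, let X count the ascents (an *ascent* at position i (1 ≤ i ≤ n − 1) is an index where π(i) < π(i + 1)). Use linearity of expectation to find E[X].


Write X = Σ X_I over i = 1, …, 167, with X_I the indicator of one ascent.
There are 167 indicators.
For each fixed i, the pair (π(i), π(i+1)) is a uniformly random ordered pair of distinct values from {1, …, 168}; by symmetry P[π(i) < π(i+1)] = 1/2.
By linearity: E[X] = 167 · (1/2) = (168 − 1) · (1/2) = 167/2 ≈ 83.500000.

E[X] = 167/2 = 83.500000.


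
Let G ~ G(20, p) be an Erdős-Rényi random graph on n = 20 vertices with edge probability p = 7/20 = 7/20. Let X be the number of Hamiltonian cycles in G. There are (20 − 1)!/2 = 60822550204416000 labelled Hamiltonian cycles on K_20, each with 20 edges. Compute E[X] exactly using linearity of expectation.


K_20 has (20 − 1)!/2 = 60822550204416000 labelled Hamiltonian cycles.
For each such Hamiltonian cycle H, let X_H = 1 if all 20 edges of H are present in G. Then P[X_H = 1] = p^{20} = (7/20)^{20} = 79792266297612001/104857600000000000000000000.
Summing the indicators: E[X] = Σ_H E[X_H] = 60822550204416000 · p^{20} = 60822550204416000 · 79792266297612001/104857600000000000000000000 = 1184855742873690605203907421/25600000000000000000.
Numerically: E[X] ≈ 4.62834e+07.

E[X] = 60822550204416000 · (7/20)^{20} = 1184855742873690605203907421/25600000000000000000 ≈ 4.62834e+07.


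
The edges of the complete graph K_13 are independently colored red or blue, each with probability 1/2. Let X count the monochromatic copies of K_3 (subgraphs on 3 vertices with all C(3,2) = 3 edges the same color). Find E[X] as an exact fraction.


Let X = Σ_S X_S over the C(13, 3) = 286 subsets S of size 3, where X_S = 1 if the K_3 on S is monochromatic.
For a fixed S, the K_3 on S has C(3, 2) = 3 edges. P[all 3 edges red] = (1/2)^3, and likewise for blue, so P[monochromatic] = 2·(1/2)^3 = 2^{1 − 3} = 1/4.
Summing: E[X] = C(13, 3) · 2^{1 − 3} = 286 · 1/4 = 143/2.
Numerically: E[X] ≈ 71.5000.

E[X] = C(13,3)·2^(1−C(3,2)) = 143/2 ≈ 71.5000.


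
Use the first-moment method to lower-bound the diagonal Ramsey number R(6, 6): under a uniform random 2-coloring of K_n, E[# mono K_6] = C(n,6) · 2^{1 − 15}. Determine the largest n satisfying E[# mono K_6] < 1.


We need C(n, 6) · 2^{1 − 15} < 1, i.e. C(n, 6) < 2^{15 − 1} = 16384.
Check values of n near the boundary:
  n = 11: C(11, 6) = 462; 462 < 16384? YES
  n = 12: C(12, 6) = 924; 924 < 16384? YES
  n = 13: C(13, 6) = 1716; 1716 < 16384? YES
  n = 14: C(14, 6) = 3003; 3003 < 16384? YES
  n = 15: C(15, 6) = 5005; 5005 < 16384? YES
  n = 16: C(16, 6) = 8008; 8008 < 16384? YES
  n = 17: C(17, 6) = 12376; 12376 < 16384? YES
  n = 18: C(18, 6) = 18564; 18564 < 16384? NO
The largest n with C(n, 6) < 16384 is n = 17 (where E[X] = 1547/2048 ≈ 0.755371). Hence R(6, 6) > 17, i.e. R(6, 6) ≥ 18.

Largest n = 17; hence R(6, 6) > 17.


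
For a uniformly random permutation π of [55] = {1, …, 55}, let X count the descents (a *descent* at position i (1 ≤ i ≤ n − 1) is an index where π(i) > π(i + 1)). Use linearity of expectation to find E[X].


Write X = Σ X_I over i = 1, …, 54, with X_I the indicator of one descent.
There are 54 indicators.
For each fixed i, the pair (π(i), π(i+1)) is a uniformly random ordered pair of distinct values from {1, …, 55}; by symmetry P[π(i) > π(i+1)] = 1/2.
By linearity: E[X] = 54 · (1/2) = (55 − 1) · (1/2) = 27 ≈ 27.00000.

E[X] = 27 = 27.00000.


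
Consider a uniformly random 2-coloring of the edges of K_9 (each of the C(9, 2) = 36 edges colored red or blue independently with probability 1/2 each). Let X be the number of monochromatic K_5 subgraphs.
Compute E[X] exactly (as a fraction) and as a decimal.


Let X = Σ_S X_S over the C(9, 5) = 126 subsets S of size 5, where X_S = 1 if the K_5 on S is monochromatic.
For a fixed S, the K_5 on S has C(5, 2) = 10 edges. P[all 10 edges red] = (1/2)^10, and likewise for blue, so P[monochromatic] = 2·(1/2)^10 = 2^{1 − 10} = 1/512.
By linearity of expectation: E[X] = C(9, 5) · 2^{1 − 10} = 126 · 1/512 = 63/256.
Numerically: E[X] ≈ 0.246094.

E[X] = C(9,5)·2^(1−C(5,2)) = 63/256 ≈ 0.246094.


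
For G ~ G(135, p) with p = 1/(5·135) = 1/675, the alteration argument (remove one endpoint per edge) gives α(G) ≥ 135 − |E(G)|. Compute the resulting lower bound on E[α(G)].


E[|E(G)|] = C(135, 2)·p = 9045 · (1/675) = 67/5.
E[α(G)] ≥ n − E[|E(G)|] = 135 − 67/5 = 608/5.
Numerically: ≈ 121.600000.
(This is only a lower bound; the true E[α(G)] may be larger.)

E[α(G)] ≥ 608/5 ≈ 121.600000.


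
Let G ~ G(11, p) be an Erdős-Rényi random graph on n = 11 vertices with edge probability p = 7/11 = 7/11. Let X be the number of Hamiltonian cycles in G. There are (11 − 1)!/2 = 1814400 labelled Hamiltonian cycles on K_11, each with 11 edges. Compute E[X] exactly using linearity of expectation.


K_11 has (11 − 1)!/2 = 1814400 labelled Hamiltonian cycles.
For each such Hamiltonian cycle H, let X_H = 1 if all 11 edges of H are present in G. Then P[X_H = 1] = p^{11} = (7/11)^{11} = 1977326743/285311670611.
By linearity: E[X] = Σ_H E[X_H] = 1814400 · p^{11} = 1814400 · 1977326743/285311670611 = 3587661642499200/285311670611.
Numerically: E[X] ≈ 12575.

E[X] = 1814400 · (7/11)^{11} = 3587661642499200/285311670611 ≈ 12575.


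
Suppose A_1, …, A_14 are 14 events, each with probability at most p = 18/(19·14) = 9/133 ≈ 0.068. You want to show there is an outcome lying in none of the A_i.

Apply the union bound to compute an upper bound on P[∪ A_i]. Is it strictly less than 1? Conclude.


Union bound: P[∪_{i=1}^{14} A_i] ≤ Σ_i P[A_i] ≤ 14·p = 14·(9/133) = 18/19.
Numerically: 18/19 ≈ 0.947.
Is 18/19 < 1? YES.
Since P[∪ A_i] ≤ 18/19 < 1, the complement has P[∩ A_i^c] ≥ 1 − 18/19 = 1/19 > 0, so some outcome avoids every A_i.

14·p = 18/19 ≈ 0.947; existence CERTIFIED by the union bound.


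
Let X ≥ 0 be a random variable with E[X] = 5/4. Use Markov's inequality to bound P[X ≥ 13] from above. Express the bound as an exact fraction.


μ = E[X] = 5/4, a = 13.
Markov: P[X ≥ 13] ≤ μ/a = (5/4)/13 = 5/52.
Numerically: ≈ 0.0962.
(Since a = 13 > μ = 1.2500, the bound 5/52 is < 1 and informative.)

P[X ≥ 13] ≤ 5/52 ≈ 0.0962.


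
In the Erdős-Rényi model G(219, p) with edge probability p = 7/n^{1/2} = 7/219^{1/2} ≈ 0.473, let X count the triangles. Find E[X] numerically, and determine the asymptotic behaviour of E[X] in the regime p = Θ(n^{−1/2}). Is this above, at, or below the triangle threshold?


Number of potential triangles: C(219, 3) = 1726669.
Each occurs with probability p³ ≈ (0.473)³ ≈ 1.058347e-01.
By linearity: E[X] = C(219, 3)·p³ ≈ 1726669 · 1.058347e-01 ≈ 182741.4387.
Since α = 1/2 < 1, p = c/n^{1/2} ≫ 1/n is above the triangle threshold p ~ 1/n. Asymptotically E[X] ~ (c³/6)·n^{3(1−α)} = (7³/6)·n^{1.5} → ∞; triangles are abundant w.h.p.

E[X] ≈ 182741.4387; in regime p = Θ(1/n^{1/2}) E[X] diverges (above the triangle threshold p ~ 1/n).


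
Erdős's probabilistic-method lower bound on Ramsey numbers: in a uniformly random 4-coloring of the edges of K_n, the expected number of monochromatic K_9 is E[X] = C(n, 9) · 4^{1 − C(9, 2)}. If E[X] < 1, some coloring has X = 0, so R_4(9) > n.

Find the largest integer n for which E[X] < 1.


We need C(n, 9) · 4^{1 − 36} < 1, i.e. C(n, 9) < 4^{36 − 1} = 1180591620717411303424.
Check values of n near the boundary:
  n = 912: C(912, 9) = 1156095740032081475120; 1156095740032081475120 < 1180591620717411303424? YES
  n = 913: C(913, 9) = 1167605542753639808390; 1167605542753639808390 < 1180591620717411303424? YES
  n = 914: C(914, 9) = 1179217089587653905932; 1179217089587653905932 < 1180591620717411303424? YES
  n = 915: C(915, 9) = 1190931166636537885130; 1190931166636537885130 < 1180591620717411303424? NO
  n = 916: C(916, 9) = 1202748565202942340440; 1202748565202942340440 < 1180591620717411303424? NO
  n = 917: C(917, 9) = 1214670081818390006810; 1214670081818390006810 < 1180591620717411303424? NO
The largest n with C(n, 9) < 1180591620717411303424 is n = 914 (where E[X] = 294804272396913476483/295147905179352825856 ≈ 0.9988). Hence R_4(9) > 914, i.e. R_4(9) ≥ 915.

Largest n = 914; hence R_4(9) > 914.


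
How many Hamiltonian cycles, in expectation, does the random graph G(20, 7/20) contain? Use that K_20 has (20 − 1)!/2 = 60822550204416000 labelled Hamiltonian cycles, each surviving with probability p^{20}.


K_20 has (20 − 1)!/2 = 60822550204416000 labelled Hamiltonian cycles.
For each such Hamiltonian cycle H, let X_H = 1 if all 20 edges of H are present in G. Then P[X_H = 1] = p^{20} = (7/20)^{20} = 79792266297612001/104857600000000000000000000.
By linearity of expectation: E[X] = Σ_H E[X_H] = 60822550204416000 · p^{20} = 60822550204416000 · 79792266297612001/104857600000000000000000000 = 1184855742873690605203907421/25600000000000000000.
Numerically: E[X] ≈ 4.63e+07.

E[X] = 60822550204416000 · (7/20)^{20} = 1184855742873690605203907421/25600000000000000000 ≈ 4.63e+07.


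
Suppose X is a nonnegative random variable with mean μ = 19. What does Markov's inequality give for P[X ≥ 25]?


μ = E[X] = 19, a = 25.
Markov: P[X ≥ 25] ≤ μ/a = (19)/25 = 19/25.
Numerically: ≈ 0.760.
(Since a = 25 > μ = 19.000, the bound 19/25 is < 1 and informative.)

P[X ≥ 25] ≤ 19/25 ≈ 0.760.


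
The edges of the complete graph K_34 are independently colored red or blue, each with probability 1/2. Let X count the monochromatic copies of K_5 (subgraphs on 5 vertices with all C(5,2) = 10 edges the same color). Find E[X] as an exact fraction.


Let X = Σ_S X_S over the C(34, 5) = 278256 subsets S of size 5, where X_S = 1 if the K_5 on S is monochromatic.
For a fixed S, the K_5 on S has C(5, 2) = 10 edges. P[all 10 edges red] = (1/2)^10, and likewise for blue, so P[monochromatic] = 2·(1/2)^10 = 2^{1 − 10} = 1/512.
By linearity: E[X] = C(34, 5) · 2^{1 − 10} = 278256 · 1/512 = 17391/32.
Numerically: E[X] ≈ 543.4688.

E[X] = C(34,5)·2^(1−C(5,2)) = 17391/32 ≈ 543.4688.


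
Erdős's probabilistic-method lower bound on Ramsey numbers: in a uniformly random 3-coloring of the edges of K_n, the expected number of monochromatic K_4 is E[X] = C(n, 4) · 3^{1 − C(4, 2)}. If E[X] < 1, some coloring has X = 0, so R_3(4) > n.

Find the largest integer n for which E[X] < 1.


We need C(n, 4) · 3^{1 − 6} < 1, i.e. C(n, 4) < 3^{6 − 1} = 243.
Check values of n near the boundary:
  n = 7: C(7, 4) = 35; 35 < 243? YES
  n = 8: C(8, 4) = 70; 70 < 243? YES
  n = 9: C(9, 4) = 126; 126 < 243? YES
  n = 10: C(10, 4) = 210; 210 < 243? YES
  n = 11: C(11, 4) = 330; 330 < 243? NO
  n = 12: C(12, 4) = 495; 495 < 243? NO
  n = 13: C(13, 4) = 715; 715 < 243? NO
The largest n with C(n, 4) < 243 is n = 10 (where E[X] = 70/81 ≈ 0.8642). Hence R_3(4) > 10, i.e. R_3(4) ≥ 11.

Largest n = 10; hence R_3(4) > 10.


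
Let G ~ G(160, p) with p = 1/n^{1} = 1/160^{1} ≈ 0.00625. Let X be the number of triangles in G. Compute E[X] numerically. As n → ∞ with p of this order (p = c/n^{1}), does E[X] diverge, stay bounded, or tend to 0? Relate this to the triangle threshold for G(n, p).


Number of potential triangles: C(160, 3) = 669920.
Each occurs with probability p³ ≈ (0.00625)³ ≈ 2.44141e-07.
By linearity: E[X] = C(160, 3)·p³ ≈ 669920 · 2.44141e-07 ≈ 0.164.
Here α = 1, so p = 1/n is exactly at the triangle threshold p ~ 1/n. Asymptotically E[X] → c³/6 = 1³/6 = 1/6 ≈ 0.167, a bounded constant. In this regime the triangle count is asymptotically Poisson(c³/6).

E[X] ≈ 0.164; in regime p = Θ(1/n^{1}) E[X] stays bounded (at the triangle threshold p ~ 1/n).


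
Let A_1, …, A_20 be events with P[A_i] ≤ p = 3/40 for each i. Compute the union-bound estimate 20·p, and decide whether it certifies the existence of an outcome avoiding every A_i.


Union bound: P[∪_{i=1}^{20} A_i] ≤ Σ_i P[A_i] ≤ 20·p = 20·(3/40) = 3/2.
Numerically: 3/2 ≈ 1.500000.
Is 3/2 < 1? NO.
Since the bound 3/2 is ≥ 1, the union bound is uninformative here; it does NOT by itself certify existence.

20·p = 3/2 ≈ 1.500000; existence NOT certified by the union bound.


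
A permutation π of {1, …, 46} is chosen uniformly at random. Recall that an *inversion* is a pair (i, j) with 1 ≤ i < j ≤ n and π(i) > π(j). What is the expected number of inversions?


Write X = Σ X_I over the C(46, 2) = 1035 pairs i < j, with X_I the indicator of one inversion.
There are 1035 indicators.
For each fixed pair i < j, the values π(i) and π(j) are two distinct elements of {1, …, 46} in uniformly random order; by symmetry P[π(i) > π(j)] = 1/2.
By linearity: E[X] = 1035 · (1/2) = C(46, 2) · (1/2) = 1035/2 = 1035/2 ≈ 517.500.

E[X] = 1035/2 = 517.500.


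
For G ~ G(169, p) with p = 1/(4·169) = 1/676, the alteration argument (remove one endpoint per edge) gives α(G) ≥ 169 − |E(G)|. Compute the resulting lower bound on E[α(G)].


E[|E(G)|] = C(169, 2)·p = 14196 · (1/676) = 21.
E[α(G)] ≥ n − E[|E(G)|] = 169 − 21 = 148.
Numerically: ≈ 148.00000.
(This is only a lower bound; the true E[α(G)] may be larger.)

E[α(G)] ≥ 148 ≈ 148.00000.


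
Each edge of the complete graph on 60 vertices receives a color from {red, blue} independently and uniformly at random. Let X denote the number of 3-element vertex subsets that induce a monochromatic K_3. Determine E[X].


Let X = Σ_S X_S over the C(60, 3) = 34220 subsets S of size 3, where X_S = 1 if the K_3 on S is monochromatic.
For a fixed S, the K_3 on S has C(3, 2) = 3 edges. P[all 3 edges red] = (1/2)^3, and likewise for blue, so P[monochromatic] = 2·(1/2)^3 = 2^{1 − 3} = 1/4.
Summing: E[X] = C(60, 3) · 2^{1 − 3} = 34220 · 1/4 = 8555.
Numerically: E[X] ≈ 8555.000000.

E[X] = C(60,3)·2^(1−C(3,2)) = 8555 ≈ 8555.000000.


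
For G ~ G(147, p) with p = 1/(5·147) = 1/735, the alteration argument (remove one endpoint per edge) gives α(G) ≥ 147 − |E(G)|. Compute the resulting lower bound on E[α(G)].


E[|E(G)|] = C(147, 2)·p = 10731 · (1/735) = 73/5.
E[α(G)] ≥ n − E[|E(G)|] = 147 − 73/5 = 662/5.
Numerically: ≈ 132.400000.
(This is only a lower bound; the true E[α(G)] may be larger.)

E[α(G)] ≥ 662/5 ≈ 132.400000.


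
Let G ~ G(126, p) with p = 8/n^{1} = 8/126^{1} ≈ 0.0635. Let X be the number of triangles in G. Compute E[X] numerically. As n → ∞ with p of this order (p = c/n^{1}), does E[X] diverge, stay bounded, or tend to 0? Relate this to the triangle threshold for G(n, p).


Number of potential triangles: C(126, 3) = 325500.
Each occurs with probability p³ ≈ (0.0635)³ ≈ 2.55952e-04.
By linearity: E[X] = C(126, 3)·p³ ≈ 325500 · 2.55952e-04 ≈ 83.312.
Here α = 1, so p = 8/n is exactly at the triangle threshold p ~ 1/n. Asymptotically E[X] → c³/6 = 8³/6 = 256/3 ≈ 85.333, a bounded constant. In this regime the triangle count is asymptotically Poisson(c³/6).

E[X] ≈ 83.312; in regime p = Θ(1/n^{1}) E[X] stays bounded (at the triangle threshold p ~ 1/n).


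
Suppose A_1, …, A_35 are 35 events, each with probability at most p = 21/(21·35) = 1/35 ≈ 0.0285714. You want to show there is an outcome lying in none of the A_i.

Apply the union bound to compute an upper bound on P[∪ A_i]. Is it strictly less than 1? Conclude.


Union bound: P[∪_{i=1}^{35} A_i] ≤ Σ_i P[A_i] ≤ 35·p = 35·(1/35) = 1.
Numerically: 1 ≈ 1.0000000.
Is 1 < 1? NO.
Since the bound 1 is ≥ 1, the union bound is uninformative here; it does NOT by itself certify existence.

35·p = 1 ≈ 1.0000000; existence NOT certified by the union bound.


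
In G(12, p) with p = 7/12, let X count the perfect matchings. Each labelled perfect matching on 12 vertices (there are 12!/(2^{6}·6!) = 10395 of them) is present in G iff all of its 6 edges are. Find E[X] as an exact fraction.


K_12 has 12!/(2^{6}·6!) = 10395 labelled perfect matchings.
For each such perfect matching H, let X_H = 1 if all 6 edges of H are present in G. Then P[X_H = 1] = p^{6} = (7/12)^{6} = 117649/2985984.
By linearity: E[X] = Σ_H E[X_H] = 10395 · p^{6} = 10395 · 117649/2985984 = 45294865/110592.
Numerically: E[X] ≈ 409.6.

E[X] = 10395 · (7/12)^{6} = 45294865/110592 ≈ 409.6.


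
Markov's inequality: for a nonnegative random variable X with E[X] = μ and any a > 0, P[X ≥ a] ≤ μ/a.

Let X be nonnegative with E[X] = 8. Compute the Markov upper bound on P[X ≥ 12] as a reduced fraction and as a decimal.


μ = E[X] = 8, a = 12.
Markov: P[X ≥ 12] ≤ μ/a = (8)/12 = 2/3.
Numerically: ≈ 0.6667.
(Since a = 12 > μ = 8.0000, the bound 2/3 is < 1 and informative.)

P[X ≥ 12] ≤ 2/3 ≈ 0.6667.


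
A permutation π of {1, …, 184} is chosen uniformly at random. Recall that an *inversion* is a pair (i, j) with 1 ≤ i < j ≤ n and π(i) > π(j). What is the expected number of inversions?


Write X = Σ X_I over the C(184, 2) = 16836 pairs i < j, with X_I the indicator of one inversion.
There are 16836 indicators.
For each fixed pair i < j, the values π(i) and π(j) are two distinct elements of {1, …, 184} in uniformly random order; by symmetry P[π(i) > π(j)] = 1/2.
By linearity: E[X] = 16836 · (1/2) = C(184, 2) · (1/2) = 16836/2 = 8418 ≈ 8418.00000.

E[X] = 8418 = 8418.00000.


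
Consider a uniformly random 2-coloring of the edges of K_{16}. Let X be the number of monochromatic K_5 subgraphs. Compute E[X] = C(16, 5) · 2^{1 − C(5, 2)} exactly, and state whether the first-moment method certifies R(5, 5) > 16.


E[X] = C(16, 5) · 2^{1 − 10} = 4368 · 2^{−9} = 4368/512.
As a reduced fraction: E[X] = 273/32 ≈ 8.53125.
Is E[X] < 1? NO.
Since E[X] ≥ 1, the first-moment bound is inconclusive at n = 16; it does NOT by itself certify R(5, 5) > 16.

E[X] = 273/32 ≈ 8.53125; E[X] ≥ 1; first-moment method inconclusive here.


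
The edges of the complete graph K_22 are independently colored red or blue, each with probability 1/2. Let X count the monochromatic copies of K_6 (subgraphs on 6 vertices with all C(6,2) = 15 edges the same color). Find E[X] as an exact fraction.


Let X = Σ_S X_S over the C(22, 6) = 74613 subsets S of size 6, where X_S = 1 if the K_6 on S is monochromatic.
For a fixed S, the K_6 on S has C(6, 2) = 15 edges. P[all 15 edges red] = (1/2)^15, and likewise for blue, so P[monochromatic] = 2·(1/2)^15 = 2^{1 − 15} = 1/16384.
By linearity of expectation: E[X] = C(22, 6) · 2^{1 − 15} = 74613 · 1/16384 = 74613/16384.
Numerically: E[X] ≈ 4.5540.

E[X] = C(22,6)·2^(1−C(6,2)) = 74613/16384 ≈ 4.5540.


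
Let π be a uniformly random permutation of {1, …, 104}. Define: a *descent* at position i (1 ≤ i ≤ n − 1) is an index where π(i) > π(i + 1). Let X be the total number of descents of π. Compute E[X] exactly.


Write X = Σ X_I over i = 1, …, 103, with X_I the indicator of one descent.
There are 103 indicators.
For each fixed i, the pair (π(i), π(i+1)) is a uniformly random ordered pair of distinct values from {1, …, 104}; by symmetry P[π(i) > π(i+1)] = 1/2.
By linearity: E[X] = 103 · (1/2) = (104 − 1) · (1/2) = 103/2 ≈ 51.500000.

E[X] = 103/2 = 51.500000.


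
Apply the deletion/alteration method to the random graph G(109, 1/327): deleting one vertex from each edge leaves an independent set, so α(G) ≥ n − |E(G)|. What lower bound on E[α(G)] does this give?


E[|E(G)|] = C(109, 2)·p = 5886 · (1/327) = 18.
E[α(G)] ≥ n − E[|E(G)|] = 109 − 18 = 91.
Numerically: ≈ 91.0000.
(This is only a lower bound; the true E[α(G)] may be larger.)

E[α(G)] ≥ 91 ≈ 91.0000.


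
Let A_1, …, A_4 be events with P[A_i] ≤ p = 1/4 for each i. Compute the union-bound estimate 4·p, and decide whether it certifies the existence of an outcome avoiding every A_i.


Union bound: P[∪_{i=1}^{4} A_i] ≤ Σ_i P[A_i] ≤ 4·p = 4·(1/4) = 1.
Numerically: 1 ≈ 1.00000.
Is 1 < 1? NO.
Since the bound 1 is ≥ 1, the union bound is uninformative here; it does NOT by itself certify existence.

4·p = 1 ≈ 1.00000; existence NOT certified by the union bound.


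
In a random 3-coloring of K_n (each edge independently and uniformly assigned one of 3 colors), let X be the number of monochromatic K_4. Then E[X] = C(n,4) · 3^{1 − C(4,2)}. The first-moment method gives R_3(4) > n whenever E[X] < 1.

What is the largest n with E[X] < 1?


We need C(n, 4) · 3^{1 − 6} < 1, i.e. C(n, 4) < 3^{6 − 1} = 243.
Check values of n near the boundary:
  n = 9: C(9, 4) = 126; 126 < 243? YES
  n = 10: C(10, 4) = 210; 210 < 243? YES
  n = 11: C(11, 4) = 330; 330 < 243? NO
The largest n with C(n, 4) < 243 is n = 10 (where E[X] = 70/81 ≈ 0.8642). Hence R_3(4) > 10, i.e. R_3(4) ≥ 11.

Largest n = 10; hence R_3(4) > 10.


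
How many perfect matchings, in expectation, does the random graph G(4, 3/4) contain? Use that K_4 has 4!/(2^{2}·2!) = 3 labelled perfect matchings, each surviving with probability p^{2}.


K_4 has 4!/(2^{2}·2!) = 3 labelled perfect matchings.
For each such perfect matching H, let X_H = 1 if all 2 edges of H are present in G. Then P[X_H = 1] = p^{2} = (3/4)^{2} = 9/16.
By linearity of expectation: E[X] = Σ_H E[X_H] = 3 · p^{2} = 3 · 9/16 = 27/16.
Numerically: E[X] ≈ 1.6875.

E[X] = 3 · (3/4)^{2} = 27/16 ≈ 1.6875.


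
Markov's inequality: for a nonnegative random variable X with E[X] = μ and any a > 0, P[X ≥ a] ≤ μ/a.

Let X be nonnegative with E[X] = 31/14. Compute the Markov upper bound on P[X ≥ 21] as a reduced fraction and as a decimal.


μ = E[X] = 31/14, a = 21.
Markov: P[X ≥ 21] ≤ μ/a = (31/14)/21 = 31/294.
Numerically: ≈ 0.10544.
(Since a = 21 > μ = 2.21429, the bound 31/294 is < 1 and informative.)

P[X ≥ 21] ≤ 31/294 ≈ 0.10544.


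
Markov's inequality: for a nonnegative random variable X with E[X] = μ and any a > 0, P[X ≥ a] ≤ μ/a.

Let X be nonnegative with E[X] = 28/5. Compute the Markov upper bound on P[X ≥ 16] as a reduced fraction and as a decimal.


μ = E[X] = 28/5, a = 16.
Markov: P[X ≥ 16] ≤ μ/a = (28/5)/16 = 7/20.
Numerically: ≈ 0.3500.
(Since a = 16 > μ = 5.6000, the bound 7/20 is < 1 and informative.)

P[X ≥ 16] ≤ 7/20 ≈ 0.3500.


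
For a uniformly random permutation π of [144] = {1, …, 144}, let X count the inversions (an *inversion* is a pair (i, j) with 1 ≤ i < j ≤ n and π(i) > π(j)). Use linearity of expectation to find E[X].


Write X = Σ X_I over the C(144, 2) = 10296 pairs i < j, with X_I the indicator of one inversion.
There are 10296 indicators.
For each fixed pair i < j, the values π(i) and π(j) are two distinct elements of {1, …, 144} in uniformly random order; by symmetry P[π(i) > π(j)] = 1/2.
By linearity: E[X] = 10296 · (1/2) = C(144, 2) · (1/2) = 10296/2 = 5148 ≈ 5148.0000.

E[X] = 5148 = 5148.0000.


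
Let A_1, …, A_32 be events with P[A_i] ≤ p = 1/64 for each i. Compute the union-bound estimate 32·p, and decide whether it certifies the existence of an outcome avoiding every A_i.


Union bound: P[∪_{i=1}^{32} A_i] ≤ Σ_i P[A_i] ≤ 32·p = 32·(1/64) = 1/2.
Numerically: 1/2 ≈ 0.5000000.
Is 1/2 < 1? YES.
Since P[∪ A_i] ≤ 1/2 < 1, the complement has P[∩ A_i^c] ≥ 1 − 1/2 = 1/2 > 0, so some outcome avoids every A_i.

32·p = 1/2 ≈ 0.5000000; existence CERTIFIED by the union bound.


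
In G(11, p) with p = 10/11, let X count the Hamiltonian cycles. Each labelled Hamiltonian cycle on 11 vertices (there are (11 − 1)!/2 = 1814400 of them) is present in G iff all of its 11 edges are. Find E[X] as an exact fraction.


K_11 has (11 − 1)!/2 = 1814400 labelled Hamiltonian cycles.
For each such Hamiltonian cycle H, let X_H = 1 if all 11 edges of H are present in G. Then P[X_H = 1] = p^{11} = (10/11)^{11} = 100000000000/285311670611.
By linearity: E[X] = Σ_H E[X_H] = 1814400 · p^{11} = 1814400 · 100000000000/285311670611 = 181440000000000000/285311670611.
Numerically: E[X] ≈ 6.3594e+05.

E[X] = 1814400 · (10/11)^{11} = 181440000000000000/285311670611 ≈ 6.3594e+05.


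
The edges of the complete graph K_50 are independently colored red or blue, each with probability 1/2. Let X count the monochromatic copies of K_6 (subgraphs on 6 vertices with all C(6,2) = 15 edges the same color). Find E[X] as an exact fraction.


Let X = Σ_S X_S over the C(50, 6) = 15890700 subsets S of size 6, where X_S = 1 if the K_6 on S is monochromatic.
For a fixed S, the K_6 on S has C(6, 2) = 15 edges. P[all 15 edges red] = (1/2)^15, and likewise for blue, so P[monochromatic] = 2·(1/2)^15 = 2^{1 − 15} = 1/16384.
By linearity of expectation: E[X] = C(50, 6) · 2^{1 − 15} = 15890700 · 1/16384 = 3972675/4096.
Numerically: E[X] ≈ 969.891357.

E[X] = C(50,6)·2^(1−C(6,2)) = 3972675/4096 ≈ 969.891357.


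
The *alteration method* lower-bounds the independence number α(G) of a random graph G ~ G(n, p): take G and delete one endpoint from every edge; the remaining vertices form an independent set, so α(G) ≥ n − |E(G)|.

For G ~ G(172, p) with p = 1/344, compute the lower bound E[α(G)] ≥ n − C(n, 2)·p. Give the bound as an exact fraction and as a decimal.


E[|E(G)|] = C(172, 2)·p = 14706 · (1/344) = 171/4.
E[α(G)] ≥ n − E[|E(G)|] = 172 − 171/4 = 517/4.
Numerically: ≈ 129.250000.
(This is only a lower bound; the true E[α(G)] may be larger.)

E[α(G)] ≥ 517/4 ≈ 129.250000.


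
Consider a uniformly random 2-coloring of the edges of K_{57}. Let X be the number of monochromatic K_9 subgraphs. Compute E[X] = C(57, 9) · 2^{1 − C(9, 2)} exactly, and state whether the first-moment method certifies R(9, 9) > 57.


E[X] = C(57, 9) · 2^{1 − 36} = 8996462475 · 2^{−35} = 8996462475/34359738368.
As a reduced fraction: E[X] = 8996462475/34359738368 ≈ 0.261832.
Is E[X] < 1? YES.
Since E[X] < 1, there exists a 2-coloring of K_{57} with no monochromatic K_9; hence R(9, 9) > 57.

E[X] = 8996462475/34359738368 ≈ 0.261832; E[X] < 1, so R(9, 9) > 57.


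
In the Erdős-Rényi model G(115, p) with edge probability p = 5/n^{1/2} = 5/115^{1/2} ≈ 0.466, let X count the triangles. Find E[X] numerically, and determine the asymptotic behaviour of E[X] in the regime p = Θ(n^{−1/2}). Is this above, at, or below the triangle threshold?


Number of potential triangles: C(115, 3) = 246905.
Each occurs with probability p³ ≈ (0.466)³ ≈ 1.01359e-01.
By linearity: E[X] = C(115, 3)·p³ ≈ 246905 · 1.01359e-01 ≈ 25026.098.
Since α = 1/2 < 1, p = c/n^{1/2} ≫ 1/n is above the triangle threshold p ~ 1/n. Asymptotically E[X] ~ (c³/6)·n^{3(1−α)} = (5³/6)·n^{1.5} → ∞; triangles are abundant w.h.p.

E[X] ≈ 25026.098; in regime p = Θ(1/n^{1/2}) E[X] diverges (above the triangle threshold p ~ 1/n).


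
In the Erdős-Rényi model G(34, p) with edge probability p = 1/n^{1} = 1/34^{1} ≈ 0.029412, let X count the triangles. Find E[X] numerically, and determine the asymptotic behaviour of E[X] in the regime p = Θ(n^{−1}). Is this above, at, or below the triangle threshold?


Number of potential triangles: C(34, 3) = 5984.
Each occurs with probability p³ ≈ (0.029412)³ ≈ 2.5442703e-05.
By linearity: E[X] = C(34, 3)·p³ ≈ 5984 · 2.5442703e-05 ≈ 0.15225.
Here α = 1, so p = 1/n is exactly at the triangle threshold p ~ 1/n. Asymptotically E[X] → c³/6 = 1³/6 = 1/6 ≈ 0.16667, a bounded constant. In this regime the triangle count is asymptotically Poisson(c³/6).

E[X] ≈ 0.15225; in regime p = Θ(1/n^{1}) E[X] stays bounded (at the triangle threshold p ~ 1/n).


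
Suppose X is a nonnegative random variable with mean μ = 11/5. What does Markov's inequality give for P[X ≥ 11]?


μ = E[X] = 11/5, a = 11.
Markov: P[X ≥ 11] ≤ μ/a = (11/5)/11 = 1/5.
Numerically: ≈ 0.20000.
(Since a = 11 > μ = 2.20000, the bound 1/5 is < 1 and informative.)

P[X ≥ 11] ≤ 1/5 ≈ 0.20000.


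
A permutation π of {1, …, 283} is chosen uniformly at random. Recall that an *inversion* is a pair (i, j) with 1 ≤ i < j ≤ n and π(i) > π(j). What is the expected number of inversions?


Write X = Σ X_I over the C(283, 2) = 39903 pairs i < j, with X_I the indicator of one inversion.
There are 39903 indicators.
For each fixed pair i < j, the values π(i) and π(j) are two distinct elements of {1, …, 283} in uniformly random order; by symmetry P[π(i) > π(j)] = 1/2.
By linearity: E[X] = 39903 · (1/2) = C(283, 2) · (1/2) = 39903/2 = 39903/2 ≈ 19951.50000.

E[X] = 39903/2 = 19951.50000.


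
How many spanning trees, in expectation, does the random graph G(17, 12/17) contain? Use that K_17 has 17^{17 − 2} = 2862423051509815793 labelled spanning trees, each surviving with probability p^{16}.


K_17 has 17^{17 − 2} = 2862423051509815793 labelled spanning trees.
For each such spanning tree H, let X_H = 1 if all 16 edges of H are present in G. Then P[X_H = 1] = p^{16} = (12/17)^{16} = 184884258895036416/48661191875666868481.
By linearity: E[X] = Σ_H E[X_H] = 2862423051509815793 · p^{16} = 2862423051509815793 · 184884258895036416/48661191875666868481 = 184884258895036416/17.
Numerically: E[X] ≈ 1.0876e+16.

E[X] = 2862423051509815793 · (12/17)^{16} = 184884258895036416/17 ≈ 1.0876e+16.


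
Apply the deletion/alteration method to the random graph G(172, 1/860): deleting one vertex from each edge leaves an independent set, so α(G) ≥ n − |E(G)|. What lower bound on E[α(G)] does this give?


E[|E(G)|] = C(172, 2)·p = 14706 · (1/860) = 171/10.
E[α(G)] ≥ n − E[|E(G)|] = 172 − 171/10 = 1549/10.
Numerically: ≈ 154.900000.
(This is only a lower bound; the true E[α(G)] may be larger.)

E[α(G)] ≥ 1549/10 ≈ 154.900000.


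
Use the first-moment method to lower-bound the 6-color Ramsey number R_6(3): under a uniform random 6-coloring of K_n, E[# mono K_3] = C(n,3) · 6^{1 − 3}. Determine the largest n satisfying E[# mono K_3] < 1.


We need C(n, 3) · 6^{1 − 3} < 1, i.e. C(n, 3) < 6^{3 − 1} = 36.
Check values of n near the boundary:
  n = 3: C(3, 3) = 1; 1 < 36? YES
  n = 4: C(4, 3) = 4; 4 < 36? YES
  n = 5: C(5, 3) = 10; 10 < 36? YES
  n = 6: C(6, 3) = 20; 20 < 36? YES
  n = 7: C(7, 3) = 35; 35 < 36? YES
  n = 8: C(8, 3) = 56; 56 < 36? NO
  n = 9: C(9, 3) = 84; 84 < 36? NO
The largest n with C(n, 3) < 36 is n = 7 (where E[X] = 35/36 ≈ 0.9722222). Hence R_6(3) > 7, i.e. R_6(3) ≥ 8.

Largest n = 7; hence R_6(3) > 7.
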